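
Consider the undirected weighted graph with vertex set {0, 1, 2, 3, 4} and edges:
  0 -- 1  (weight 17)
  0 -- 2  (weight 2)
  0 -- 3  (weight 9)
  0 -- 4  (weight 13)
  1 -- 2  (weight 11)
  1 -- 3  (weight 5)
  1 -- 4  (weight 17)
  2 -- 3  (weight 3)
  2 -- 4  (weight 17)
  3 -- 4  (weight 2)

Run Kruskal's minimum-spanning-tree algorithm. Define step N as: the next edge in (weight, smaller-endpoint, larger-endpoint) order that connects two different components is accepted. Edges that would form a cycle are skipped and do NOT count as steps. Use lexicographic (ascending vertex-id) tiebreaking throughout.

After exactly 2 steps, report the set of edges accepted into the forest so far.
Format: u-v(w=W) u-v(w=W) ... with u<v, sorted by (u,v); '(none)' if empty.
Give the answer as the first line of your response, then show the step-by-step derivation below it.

0-2(w=2) 3-4(w=2)

step 1: add edge 0-2 (w=2); MST = {0-2(w=2)}
step 2: add edge 3-4 (w=2); MST = {0-2(w=2) 3-4(w=2)}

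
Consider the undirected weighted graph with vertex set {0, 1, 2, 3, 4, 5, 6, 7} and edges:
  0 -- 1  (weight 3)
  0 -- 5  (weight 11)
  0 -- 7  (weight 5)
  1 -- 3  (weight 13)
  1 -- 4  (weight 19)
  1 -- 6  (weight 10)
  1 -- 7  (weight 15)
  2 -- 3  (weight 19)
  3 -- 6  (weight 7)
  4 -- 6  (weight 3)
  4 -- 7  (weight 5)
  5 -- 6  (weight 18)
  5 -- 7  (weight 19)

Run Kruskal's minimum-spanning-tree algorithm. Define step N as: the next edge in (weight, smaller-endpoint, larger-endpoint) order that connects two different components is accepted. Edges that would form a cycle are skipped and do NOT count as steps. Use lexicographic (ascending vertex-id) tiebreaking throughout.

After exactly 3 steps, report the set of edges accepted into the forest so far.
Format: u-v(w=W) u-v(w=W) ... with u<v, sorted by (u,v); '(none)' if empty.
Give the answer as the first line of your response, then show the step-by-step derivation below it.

0-1(w=3) 0-7(w=5) 4-6(w=3)

step 1: add edge 0-1 (w=3); MST = {0-1(w=3)}
step 2: add edge 4-6 (w=3); MST = {0-1(w=3) 4-6(w=3)}
step 3: add edge 0-7 (w=5); MST = {0-1(w=3) 0-7(w=5) 4-6(w=3)}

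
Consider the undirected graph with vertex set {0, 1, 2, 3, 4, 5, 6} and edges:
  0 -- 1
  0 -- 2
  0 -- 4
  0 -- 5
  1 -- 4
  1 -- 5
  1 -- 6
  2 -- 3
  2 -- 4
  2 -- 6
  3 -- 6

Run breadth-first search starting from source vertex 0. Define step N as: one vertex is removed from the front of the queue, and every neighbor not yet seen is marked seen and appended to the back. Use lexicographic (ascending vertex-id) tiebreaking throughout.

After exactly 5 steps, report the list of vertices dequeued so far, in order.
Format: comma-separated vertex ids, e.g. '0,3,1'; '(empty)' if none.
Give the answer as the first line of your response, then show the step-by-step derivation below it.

0,1,2,4,5

step 1: dequeue 0; queue=[1,2,4,5]; order=0
step 2: dequeue 1; queue=[2,4,5,6]; order=0,1
step 3: dequeue 2; queue=[4,5,6,3]; order=0,1,2
step 4: dequeue 4; queue=[5,6,3]; order=0,1,2,4
step 5: dequeue 5; queue=[6,3]; order=0,1,2,4,5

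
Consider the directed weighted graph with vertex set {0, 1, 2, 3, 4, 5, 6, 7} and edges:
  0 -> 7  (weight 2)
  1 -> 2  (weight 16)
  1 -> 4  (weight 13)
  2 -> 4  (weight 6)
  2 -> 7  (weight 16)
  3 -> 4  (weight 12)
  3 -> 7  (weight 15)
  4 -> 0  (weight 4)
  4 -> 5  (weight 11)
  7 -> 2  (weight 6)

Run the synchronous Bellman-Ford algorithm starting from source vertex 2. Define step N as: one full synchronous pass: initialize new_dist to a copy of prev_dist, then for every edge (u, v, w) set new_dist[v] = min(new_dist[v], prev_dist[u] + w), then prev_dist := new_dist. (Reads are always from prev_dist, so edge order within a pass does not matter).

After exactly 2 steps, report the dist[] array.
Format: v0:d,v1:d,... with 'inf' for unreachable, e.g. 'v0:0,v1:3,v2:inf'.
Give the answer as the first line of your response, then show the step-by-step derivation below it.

v0:10,v1:inf,v2:0,v3:inf,v4:6,v5:17,v6:inf,v7:16

step 1: dist = v0:inf,v1:inf,v2:0,v3:inf,v4:6,v5:inf,v6:inf,v7:16
step 2: dist = v0:10,v1:inf,v2:0,v3:inf,v4:6,v5:17,v6:inf,v7:16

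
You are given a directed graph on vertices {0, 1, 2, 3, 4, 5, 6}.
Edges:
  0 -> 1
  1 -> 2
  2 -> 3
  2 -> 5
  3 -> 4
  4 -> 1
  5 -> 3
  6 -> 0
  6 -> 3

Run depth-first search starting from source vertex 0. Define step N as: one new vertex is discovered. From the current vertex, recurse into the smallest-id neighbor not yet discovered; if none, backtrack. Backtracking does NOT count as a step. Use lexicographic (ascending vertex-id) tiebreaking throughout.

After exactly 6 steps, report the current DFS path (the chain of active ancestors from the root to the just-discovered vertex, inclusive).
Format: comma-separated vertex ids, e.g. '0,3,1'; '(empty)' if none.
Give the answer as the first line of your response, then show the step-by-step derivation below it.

0,1,2,5

step 1: discover 0; path=0; order=0
step 2: discover 1; path=0>1; order=0,1
step 3: discover 2; path=0>1>2; order=0,1,2
step 4: discover 3; path=0>1>2>3; order=0,1,2,3
step 5: discover 4; path=0>1>2>3>4; order=0,1,2,3,4
step 6: discover 5; path=0>1>2>5; order=0,1,2,3,4,5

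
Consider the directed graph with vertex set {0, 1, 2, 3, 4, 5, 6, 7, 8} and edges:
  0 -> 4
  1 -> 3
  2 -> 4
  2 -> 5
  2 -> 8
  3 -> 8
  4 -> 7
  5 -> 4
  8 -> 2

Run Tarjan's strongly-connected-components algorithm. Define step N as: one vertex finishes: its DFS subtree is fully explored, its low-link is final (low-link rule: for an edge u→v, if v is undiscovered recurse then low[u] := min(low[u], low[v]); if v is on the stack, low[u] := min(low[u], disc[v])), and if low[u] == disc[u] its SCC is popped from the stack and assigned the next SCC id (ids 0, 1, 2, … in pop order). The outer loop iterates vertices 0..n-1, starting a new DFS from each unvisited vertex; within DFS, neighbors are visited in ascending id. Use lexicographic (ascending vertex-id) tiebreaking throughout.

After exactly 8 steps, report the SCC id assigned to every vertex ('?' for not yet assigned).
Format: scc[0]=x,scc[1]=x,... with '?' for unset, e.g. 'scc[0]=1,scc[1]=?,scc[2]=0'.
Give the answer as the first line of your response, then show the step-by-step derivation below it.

scc[0]=2,scc[1]=6,scc[2]=4,scc[3]=5,scc[4]=1,scc[5]=3,scc[6]=?,scc[7]=0,scc[8]=4

step 1: low=(low[0]=0,low[1]=?,low[2]=?,low[3]=?,low[4]=1,low[5]=?,low[6]=?,low[7]=2,low[8]=?); scc=(scc[0]=?,scc[1]=?,scc[2]=?,scc[3]=?,scc[4]=?,scc[5]=?,scc[6]=?,scc[7]=0,scc[8]=?)
step 2: low=(low[0]=0,low[1]=?,low[2]=?,low[3]=?,low[4]=1,low[5]=?,low[6]=?,low[7]=2,low[8]=?); scc=(scc[0]=?,scc[1]=?,scc[2]=?,scc[3]=?,scc[4]=1,scc[5]=?,scc[6]=?,scc[7]=0,scc[8]=?)
step 3: low=(low[0]=0,low[1]=?,low[2]=?,low[3]=?,low[4]=1,low[5]=?,low[6]=?,low[7]=2,low[8]=?); scc=(scc[0]=2,scc[1]=?,scc[2]=?,scc[3]=?,scc[4]=1,scc[5]=?,scc[6]=?,scc[7]=0,scc[8]=?)
step 4: low=(low[0]=0,low[1]=3,low[2]=6,low[3]=4,low[4]=1,low[5]=7,low[6]=?,low[7]=2,low[8]=5); scc=(scc[0]=2,scc[1]=?,scc[2]=?,scc[3]=?,scc[4]=1,scc[5]=3,scc[6]=?,scc[7]=0,scc[8]=?)
step 5: low=(low[0]=0,low[1]=3,low[2]=5,low[3]=4,low[4]=1,low[5]=7,low[6]=?,low[7]=2,low[8]=5); scc=(scc[0]=2,scc[1]=?,scc[2]=?,scc[3]=?,scc[4]=1,scc[5]=3,scc[6]=?,scc[7]=0,scc[8]=?)
step 6: low=(low[0]=0,low[1]=3,low[2]=5,low[3]=4,low[4]=1,low[5]=7,low[6]=?,low[7]=2,low[8]=5); scc=(scc[0]=2,scc[1]=?,scc[2]=4,scc[3]=?,scc[4]=1,scc[5]=3,scc[6]=?,scc[7]=0,scc[8]=4)
step 7: low=(low[0]=0,low[1]=3,low[2]=5,low[3]=4,low[4]=1,low[5]=7,low[6]=?,low[7]=2,low[8]=5); scc=(scc[0]=2,scc[1]=?,scc[2]=4,scc[3]=5,scc[4]=1,scc[5]=3,scc[6]=?,scc[7]=0,scc[8]=4)
step 8: low=(low[0]=0,low[1]=3,low[2]=5,low[3]=4,low[4]=1,low[5]=7,low[6]=?,low[7]=2,low[8]=5); scc=(scc[0]=2,scc[1]=6,scc[2]=4,scc[3]=5,scc[4]=1,scc[5]=3,scc[6]=?,scc[7]=0,scc[8]=4)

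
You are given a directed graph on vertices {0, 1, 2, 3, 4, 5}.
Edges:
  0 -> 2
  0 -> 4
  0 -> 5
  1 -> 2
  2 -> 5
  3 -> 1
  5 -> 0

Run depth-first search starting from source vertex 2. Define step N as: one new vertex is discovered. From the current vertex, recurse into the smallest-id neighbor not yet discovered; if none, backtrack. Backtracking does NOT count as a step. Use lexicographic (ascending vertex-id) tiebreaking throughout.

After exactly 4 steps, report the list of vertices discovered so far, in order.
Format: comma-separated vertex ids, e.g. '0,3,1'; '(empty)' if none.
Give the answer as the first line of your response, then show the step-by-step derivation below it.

2,5,0,4

step 1: discover 2; path=2; order=2
step 2: discover 5; path=2>5; order=2,5
step 3: discover 0; path=2>5>0; order=2,5,0
step 4: discover 4; path=2>5>0>4; order=2,5,0,4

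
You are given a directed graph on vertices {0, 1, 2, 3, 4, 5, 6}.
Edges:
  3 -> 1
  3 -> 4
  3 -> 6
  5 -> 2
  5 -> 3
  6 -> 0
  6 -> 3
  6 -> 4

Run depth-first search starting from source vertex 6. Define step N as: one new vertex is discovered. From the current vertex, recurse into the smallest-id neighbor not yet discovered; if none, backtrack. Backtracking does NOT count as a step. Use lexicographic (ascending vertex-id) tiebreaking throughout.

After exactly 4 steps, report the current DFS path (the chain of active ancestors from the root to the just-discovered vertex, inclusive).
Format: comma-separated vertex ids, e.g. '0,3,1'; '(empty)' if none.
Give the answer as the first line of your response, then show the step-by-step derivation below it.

6,3,1

step 1: discover 6; path=6; order=6
step 2: discover 0; path=6>0; order=6,0
step 3: discover 3; path=6>3; order=6,0,3
step 4: discover 1; path=6>3>1; order=6,0,3,1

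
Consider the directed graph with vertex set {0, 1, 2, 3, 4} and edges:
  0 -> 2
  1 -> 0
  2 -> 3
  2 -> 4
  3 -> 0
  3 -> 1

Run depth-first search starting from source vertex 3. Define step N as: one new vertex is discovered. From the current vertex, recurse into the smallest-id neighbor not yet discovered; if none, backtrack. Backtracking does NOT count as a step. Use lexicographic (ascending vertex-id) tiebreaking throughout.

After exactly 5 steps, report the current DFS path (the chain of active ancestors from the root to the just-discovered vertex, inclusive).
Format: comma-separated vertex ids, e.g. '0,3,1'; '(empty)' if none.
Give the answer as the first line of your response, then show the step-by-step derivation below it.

3,1

step 1: discover 3; path=3; order=3
step 2: discover 0; path=3>0; order=3,0
step 3: discover 2; path=3>0>2; order=3,0,2
step 4: discover 4; path=3>0>2>4; order=3,0,2,4
step 5: discover 1; path=3>1; order=3,0,2,4,1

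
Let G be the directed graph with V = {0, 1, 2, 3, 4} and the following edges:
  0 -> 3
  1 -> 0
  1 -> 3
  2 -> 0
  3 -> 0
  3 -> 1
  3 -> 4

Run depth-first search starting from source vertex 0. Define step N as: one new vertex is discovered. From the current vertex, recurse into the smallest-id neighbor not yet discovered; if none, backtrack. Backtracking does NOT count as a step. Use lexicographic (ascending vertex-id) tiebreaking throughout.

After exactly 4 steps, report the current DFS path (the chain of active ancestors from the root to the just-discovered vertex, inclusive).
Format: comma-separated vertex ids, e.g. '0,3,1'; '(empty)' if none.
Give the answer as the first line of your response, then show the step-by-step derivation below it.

0,3,4

step 1: discover 0; path=0; order=0
step 2: discover 3; path=0>3; order=0,3
step 3: discover 1; path=0>3>1; order=0,3,1
step 4: discover 4; path=0>3>4; order=0,3,1,4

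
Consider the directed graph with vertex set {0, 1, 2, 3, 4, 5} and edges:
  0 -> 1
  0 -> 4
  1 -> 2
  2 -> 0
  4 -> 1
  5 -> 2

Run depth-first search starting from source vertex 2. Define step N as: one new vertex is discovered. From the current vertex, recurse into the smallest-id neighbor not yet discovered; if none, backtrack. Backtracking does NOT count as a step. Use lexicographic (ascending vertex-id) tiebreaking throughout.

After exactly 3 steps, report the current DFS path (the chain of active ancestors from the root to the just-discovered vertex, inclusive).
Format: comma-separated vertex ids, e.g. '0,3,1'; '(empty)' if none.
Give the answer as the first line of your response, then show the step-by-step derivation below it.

2,0,1

step 1: discover 2; path=2; order=2
step 2: discover 0; path=2>0; order=2,0
step 3: discover 1; path=2>0>1; order=2,0,1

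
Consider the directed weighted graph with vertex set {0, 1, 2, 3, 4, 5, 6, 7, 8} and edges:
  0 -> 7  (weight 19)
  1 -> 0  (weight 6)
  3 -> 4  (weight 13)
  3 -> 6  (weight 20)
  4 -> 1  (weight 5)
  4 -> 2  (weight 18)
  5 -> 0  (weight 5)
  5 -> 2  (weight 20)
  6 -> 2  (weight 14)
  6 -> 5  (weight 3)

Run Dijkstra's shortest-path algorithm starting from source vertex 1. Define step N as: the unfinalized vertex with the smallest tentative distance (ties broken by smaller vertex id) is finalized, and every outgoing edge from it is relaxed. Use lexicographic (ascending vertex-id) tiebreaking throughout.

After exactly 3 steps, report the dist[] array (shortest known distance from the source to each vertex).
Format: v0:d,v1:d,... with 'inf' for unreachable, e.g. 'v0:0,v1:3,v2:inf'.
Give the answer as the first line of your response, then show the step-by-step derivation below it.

v0:6,v1:0,v2:inf,v3:inf,v4:inf,v5:inf,v6:inf,v7:25,v8:inf

step 1: dist = v0:6,v1:0,v2:inf,v3:inf,v4:inf,v5:inf,v6:inf,v7:inf,v8:inf
step 2: dist = v0:6,v1:0,v2:inf,v3:inf,v4:inf,v5:inf,v6:inf,v7:25,v8:inf
step 3: dist = v0:6,v1:0,v2:inf,v3:inf,v4:inf,v5:inf,v6:inf,v7:25,v8:inf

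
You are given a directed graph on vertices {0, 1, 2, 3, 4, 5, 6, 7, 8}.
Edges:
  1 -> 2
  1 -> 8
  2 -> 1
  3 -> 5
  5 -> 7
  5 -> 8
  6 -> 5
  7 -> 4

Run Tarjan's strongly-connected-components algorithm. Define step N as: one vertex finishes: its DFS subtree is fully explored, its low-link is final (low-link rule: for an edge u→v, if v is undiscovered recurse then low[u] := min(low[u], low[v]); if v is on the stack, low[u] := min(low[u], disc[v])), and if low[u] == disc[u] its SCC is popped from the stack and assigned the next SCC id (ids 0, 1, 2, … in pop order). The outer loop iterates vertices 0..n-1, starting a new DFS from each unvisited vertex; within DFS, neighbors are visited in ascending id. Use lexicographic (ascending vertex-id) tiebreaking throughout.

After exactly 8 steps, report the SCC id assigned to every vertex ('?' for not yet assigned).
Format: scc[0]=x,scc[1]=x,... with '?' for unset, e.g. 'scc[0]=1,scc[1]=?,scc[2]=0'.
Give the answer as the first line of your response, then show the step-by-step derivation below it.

scc[0]=0,scc[1]=2,scc[2]=2,scc[3]=6,scc[4]=3,scc[5]=5,scc[6]=?,scc[7]=4,scc[8]=1

step 1: low=(low[0]=0,low[1]=?,low[2]=?,low[3]=?,low[4]=?,low[5]=?,low[6]=?,low[7]=?,low[8]=?); scc=(scc[0]=0,scc[1]=?,scc[2]=?,scc[3]=?,scc[4]=?,scc[5]=?,scc[6]=?,scc[7]=?,scc[8]=?)
step 2: low=(low[0]=0,low[1]=1,low[2]=1,low[3]=?,low[4]=?,low[5]=?,low[6]=?,low[7]=?,low[8]=?); scc=(scc[0]=0,scc[1]=?,scc[2]=?,scc[3]=?,scc[4]=?,scc[5]=?,scc[6]=?,scc[7]=?,scc[8]=?)
step 3: low=(low[0]=0,low[1]=1,low[2]=1,low[3]=?,low[4]=?,low[5]=?,low[6]=?,low[7]=?,low[8]=3); scc=(scc[0]=0,scc[1]=?,scc[2]=?,scc[3]=?,scc[4]=?,scc[5]=?,scc[6]=?,scc[7]=?,scc[8]=1)
step 4: low=(low[0]=0,low[1]=1,low[2]=1,low[3]=?,low[4]=?,low[5]=?,low[6]=?,low[7]=?,low[8]=3); scc=(scc[0]=0,scc[1]=2,scc[2]=2,scc[3]=?,scc[4]=?,scc[5]=?,scc[6]=?,scc[7]=?,scc[8]=1)
step 5: low=(low[0]=0,low[1]=1,low[2]=1,low[3]=4,low[4]=7,low[5]=5,low[6]=?,low[7]=6,low[8]=3); scc=(scc[0]=0,scc[1]=2,scc[2]=2,scc[3]=?,scc[4]=3,scc[5]=?,scc[6]=?,scc[7]=?,scc[8]=1)
step 6: low=(low[0]=0,low[1]=1,low[2]=1,low[3]=4,low[4]=7,low[5]=5,low[6]=?,low[7]=6,low[8]=3); scc=(scc[0]=0,scc[1]=2,scc[2]=2,scc[3]=?,scc[4]=3,scc[5]=?,scc[6]=?,scc[7]=4,scc[8]=1)
step 7: low=(low[0]=0,low[1]=1,low[2]=1,low[3]=4,low[4]=7,low[5]=5,low[6]=?,low[7]=6,low[8]=3); scc=(scc[0]=0,scc[1]=2,scc[2]=2,scc[3]=?,scc[4]=3,scc[5]=5,scc[6]=?,scc[7]=4,scc[8]=1)
step 8: low=(low[0]=0,low[1]=1,low[2]=1,low[3]=4,low[4]=7,low[5]=5,low[6]=?,low[7]=6,low[8]=3); scc=(scc[0]=0,scc[1]=2,scc[2]=2,scc[3]=6,scc[4]=3,scc[5]=5,scc[6]=?,scc[7]=4,scc[8]=1)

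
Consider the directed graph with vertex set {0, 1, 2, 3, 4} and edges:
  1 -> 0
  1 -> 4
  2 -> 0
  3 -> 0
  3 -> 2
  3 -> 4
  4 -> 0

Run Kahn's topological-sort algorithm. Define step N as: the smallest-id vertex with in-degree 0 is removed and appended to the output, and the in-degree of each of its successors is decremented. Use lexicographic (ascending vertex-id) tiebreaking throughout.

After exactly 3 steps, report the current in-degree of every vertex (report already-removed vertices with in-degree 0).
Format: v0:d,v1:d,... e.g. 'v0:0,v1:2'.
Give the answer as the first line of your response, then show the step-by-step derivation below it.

v0:1,v1:0,v2:0,v3:0,v4:0

step 1: output 1; order=[1]; indeg=(3,0,1,0,1)
step 2: output 3; order=[1,3]; indeg=(2,0,0,0,0)
step 3: output 2; order=[1,3,2]; indeg=(1,0,0,0,0)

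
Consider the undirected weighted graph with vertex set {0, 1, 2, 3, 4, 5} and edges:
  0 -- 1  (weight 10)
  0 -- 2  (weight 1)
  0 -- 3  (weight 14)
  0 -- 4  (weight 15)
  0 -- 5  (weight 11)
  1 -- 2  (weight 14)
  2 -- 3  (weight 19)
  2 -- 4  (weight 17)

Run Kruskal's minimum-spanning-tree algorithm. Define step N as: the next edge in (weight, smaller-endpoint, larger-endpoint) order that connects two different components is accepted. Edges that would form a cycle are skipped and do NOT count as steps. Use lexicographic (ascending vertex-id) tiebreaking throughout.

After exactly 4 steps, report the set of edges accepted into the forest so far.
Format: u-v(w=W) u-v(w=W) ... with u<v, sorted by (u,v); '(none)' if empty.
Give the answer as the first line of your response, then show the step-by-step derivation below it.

0-1(w=10) 0-2(w=1) 0-3(w=14) 0-5(w=11)

step 1: add edge 0-2 (w=1); MST = {0-2(w=1)}
step 2: add edge 0-1 (w=10); MST = {0-1(w=10) 0-2(w=1)}
step 3: add edge 0-5 (w=11); MST = {0-1(w=10) 0-2(w=1) 0-5(w=11)}
step 4: add edge 0-3 (w=14); MST = {0-1(w=10) 0-2(w=1) 0-3(w=14) 0-5(w=11)}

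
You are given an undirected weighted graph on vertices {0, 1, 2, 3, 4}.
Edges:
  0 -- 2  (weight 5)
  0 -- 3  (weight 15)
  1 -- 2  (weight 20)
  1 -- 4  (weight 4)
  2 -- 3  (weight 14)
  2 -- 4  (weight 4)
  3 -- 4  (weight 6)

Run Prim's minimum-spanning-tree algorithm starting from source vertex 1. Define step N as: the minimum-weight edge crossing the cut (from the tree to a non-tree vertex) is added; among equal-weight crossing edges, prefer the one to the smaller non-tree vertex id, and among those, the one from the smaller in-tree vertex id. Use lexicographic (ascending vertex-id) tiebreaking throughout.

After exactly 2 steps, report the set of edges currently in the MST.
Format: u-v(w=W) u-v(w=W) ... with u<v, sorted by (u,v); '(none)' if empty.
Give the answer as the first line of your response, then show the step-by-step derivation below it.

1-4(w=4) 2-4(w=4)

step 1: add edge 1-4 (w=4); MST = {1-4(w=4)}
step 2: add edge 2-4 (w=4); MST = {1-4(w=4) 2-4(w=4)}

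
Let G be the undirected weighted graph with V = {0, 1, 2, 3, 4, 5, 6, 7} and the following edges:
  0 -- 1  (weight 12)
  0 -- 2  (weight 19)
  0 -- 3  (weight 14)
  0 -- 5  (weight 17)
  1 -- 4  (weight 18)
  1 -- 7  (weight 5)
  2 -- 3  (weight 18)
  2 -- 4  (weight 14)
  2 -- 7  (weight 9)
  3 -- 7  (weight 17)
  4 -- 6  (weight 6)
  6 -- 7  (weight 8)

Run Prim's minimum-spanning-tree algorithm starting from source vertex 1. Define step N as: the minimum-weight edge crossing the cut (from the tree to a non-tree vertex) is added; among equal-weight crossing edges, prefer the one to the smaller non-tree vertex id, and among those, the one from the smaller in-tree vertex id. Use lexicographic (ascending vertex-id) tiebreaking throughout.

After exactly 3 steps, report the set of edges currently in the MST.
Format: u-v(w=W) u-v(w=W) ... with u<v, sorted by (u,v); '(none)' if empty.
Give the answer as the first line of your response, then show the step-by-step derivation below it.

1-7(w=5) 4-6(w=6) 6-7(w=8)

step 1: add edge 1-7 (w=5); MST = {1-7(w=5)}
step 2: add edge 6-7 (w=8); MST = {1-7(w=5) 6-7(w=8)}
step 3: add edge 4-6 (w=6); MST = {1-7(w=5) 4-6(w=6) 6-7(w=8)}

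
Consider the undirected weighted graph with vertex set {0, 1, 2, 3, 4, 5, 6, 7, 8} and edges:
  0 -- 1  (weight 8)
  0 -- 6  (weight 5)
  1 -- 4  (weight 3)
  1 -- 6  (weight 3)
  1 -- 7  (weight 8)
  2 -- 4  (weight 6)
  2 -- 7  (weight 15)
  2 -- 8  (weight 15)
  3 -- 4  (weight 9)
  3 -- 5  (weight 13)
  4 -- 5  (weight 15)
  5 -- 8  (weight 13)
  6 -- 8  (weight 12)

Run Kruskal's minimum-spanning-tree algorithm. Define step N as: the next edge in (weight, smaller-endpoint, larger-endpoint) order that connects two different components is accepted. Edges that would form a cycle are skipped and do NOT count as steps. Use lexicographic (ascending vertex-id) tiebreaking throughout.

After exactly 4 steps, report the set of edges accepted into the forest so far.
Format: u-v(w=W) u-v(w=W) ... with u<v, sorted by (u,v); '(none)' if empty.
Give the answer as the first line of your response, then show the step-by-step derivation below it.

0-6(w=5) 1-4(w=3) 1-6(w=3) 2-4(w=6)

step 1: add edge 1-4 (w=3); MST = {1-4(w=3)}
step 2: add edge 1-6 (w=3); MST = {1-4(w=3) 1-6(w=3)}
step 3: add edge 0-6 (w=5); MST = {0-6(w=5) 1-4(w=3) 1-6(w=3)}
step 4: add edge 2-4 (w=6); MST = {0-6(w=5) 1-4(w=3) 1-6(w=3) 2-4(w=6)}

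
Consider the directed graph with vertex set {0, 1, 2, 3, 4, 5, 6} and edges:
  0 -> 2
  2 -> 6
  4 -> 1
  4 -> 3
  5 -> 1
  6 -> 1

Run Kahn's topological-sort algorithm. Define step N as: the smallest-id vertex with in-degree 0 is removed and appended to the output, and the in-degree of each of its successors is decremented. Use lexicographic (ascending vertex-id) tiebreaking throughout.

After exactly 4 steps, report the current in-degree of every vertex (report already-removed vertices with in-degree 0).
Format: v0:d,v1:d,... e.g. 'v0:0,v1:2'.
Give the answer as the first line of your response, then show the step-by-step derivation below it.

v0:0,v1:2,v2:0,v3:0,v4:0,v5:0,v6:0

step 1: output 0; order=[0]; indeg=(0,3,0,1,0,0,1)
step 2: output 2; order=[0,2]; indeg=(0,3,0,1,0,0,0)
step 3: output 4; order=[0,2,4]; indeg=(0,2,0,0,0,0,0)
step 4: output 3; order=[0,2,4,3]; indeg=(0,2,0,0,0,0,0)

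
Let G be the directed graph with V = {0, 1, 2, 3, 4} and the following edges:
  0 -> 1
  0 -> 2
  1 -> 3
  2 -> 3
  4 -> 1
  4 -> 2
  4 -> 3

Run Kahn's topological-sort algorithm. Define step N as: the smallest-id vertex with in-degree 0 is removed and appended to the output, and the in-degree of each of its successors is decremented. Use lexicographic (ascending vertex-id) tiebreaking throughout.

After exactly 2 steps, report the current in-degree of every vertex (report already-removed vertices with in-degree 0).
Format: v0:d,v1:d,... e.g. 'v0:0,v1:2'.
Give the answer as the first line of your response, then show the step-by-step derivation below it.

v0:0,v1:0,v2:0,v3:2,v4:0

step 1: output 0; order=[0]; indeg=(0,1,1,3,0)
step 2: output 4; order=[0,4]; indeg=(0,0,0,2,0)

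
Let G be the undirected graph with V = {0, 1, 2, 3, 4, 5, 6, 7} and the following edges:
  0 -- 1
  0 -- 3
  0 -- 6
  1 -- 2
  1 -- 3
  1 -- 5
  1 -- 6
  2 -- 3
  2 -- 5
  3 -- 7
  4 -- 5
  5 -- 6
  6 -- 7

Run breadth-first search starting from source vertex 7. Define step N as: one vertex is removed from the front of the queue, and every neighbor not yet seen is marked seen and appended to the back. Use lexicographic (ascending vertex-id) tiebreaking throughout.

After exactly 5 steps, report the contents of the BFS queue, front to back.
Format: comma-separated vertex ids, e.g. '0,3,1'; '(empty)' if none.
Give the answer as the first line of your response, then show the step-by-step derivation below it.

2,5

step 1: dequeue 7; queue=[3,6]; order=7
step 2: dequeue 3; queue=[6,0,1,2]; order=7,3
step 3: dequeue 6; queue=[0,1,2,5]; order=7,3,6
step 4: dequeue 0; queue=[1,2,5]; order=7,3,6,0
step 5: dequeue 1; queue=[2,5]; order=7,3,6,0,1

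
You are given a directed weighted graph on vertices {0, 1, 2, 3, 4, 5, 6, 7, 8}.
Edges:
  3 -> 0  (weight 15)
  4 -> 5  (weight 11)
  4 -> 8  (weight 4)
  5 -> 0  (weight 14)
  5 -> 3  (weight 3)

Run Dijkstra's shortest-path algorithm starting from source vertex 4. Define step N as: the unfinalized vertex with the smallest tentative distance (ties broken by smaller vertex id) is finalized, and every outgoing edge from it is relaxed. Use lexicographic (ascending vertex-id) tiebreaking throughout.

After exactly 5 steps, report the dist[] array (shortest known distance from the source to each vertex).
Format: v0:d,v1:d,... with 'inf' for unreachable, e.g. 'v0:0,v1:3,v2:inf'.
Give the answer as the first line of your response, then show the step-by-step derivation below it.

v0:25,v1:inf,v2:inf,v3:14,v4:0,v5:11,v6:inf,v7:inf,v8:4

step 1: dist = v0:inf,v1:inf,v2:inf,v3:inf,v4:0,v5:11,v6:inf,v7:inf,v8:4
step 2: dist = v0:inf,v1:inf,v2:inf,v3:inf,v4:0,v5:11,v6:inf,v7:inf,v8:4
step 3: dist = v0:25,v1:inf,v2:inf,v3:14,v4:0,v5:11,v6:inf,v7:inf,v8:4
step 4: dist = v0:25,v1:inf,v2:inf,v3:14,v4:0,v5:11,v6:inf,v7:inf,v8:4
step 5: dist = v0:25,v1:inf,v2:inf,v3:14,v4:0,v5:11,v6:inf,v7:inf,v8:4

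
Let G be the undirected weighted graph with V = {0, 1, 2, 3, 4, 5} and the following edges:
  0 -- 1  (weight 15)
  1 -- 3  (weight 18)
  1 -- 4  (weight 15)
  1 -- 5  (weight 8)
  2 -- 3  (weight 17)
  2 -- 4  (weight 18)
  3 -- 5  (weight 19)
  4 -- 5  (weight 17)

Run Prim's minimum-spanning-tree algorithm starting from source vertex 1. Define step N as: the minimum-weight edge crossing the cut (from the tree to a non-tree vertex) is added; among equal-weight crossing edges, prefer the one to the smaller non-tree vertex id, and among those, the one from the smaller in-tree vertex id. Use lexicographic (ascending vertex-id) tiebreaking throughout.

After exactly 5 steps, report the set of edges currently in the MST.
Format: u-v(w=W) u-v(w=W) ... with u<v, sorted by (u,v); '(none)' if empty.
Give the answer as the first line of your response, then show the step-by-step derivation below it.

0-1(w=15) 1-4(w=15) 1-5(w=8) 2-3(w=17) 2-4(w=18)

step 1: add edge 1-5 (w=8); MST = {1-5(w=8)}
step 2: add edge 0-1 (w=15); MST = {0-1(w=15) 1-5(w=8)}
step 3: add edge 1-4 (w=15); MST = {0-1(w=15) 1-4(w=15) 1-5(w=8)}
step 4: add edge 2-4 (w=18); MST = {0-1(w=15) 1-4(w=15) 1-5(w=8) 2-4(w=18)}
step 5: add edge 2-3 (w=17); MST = {0-1(w=15) 1-4(w=15) 1-5(w=8) 2-3(w=17) 2-4(w=18)}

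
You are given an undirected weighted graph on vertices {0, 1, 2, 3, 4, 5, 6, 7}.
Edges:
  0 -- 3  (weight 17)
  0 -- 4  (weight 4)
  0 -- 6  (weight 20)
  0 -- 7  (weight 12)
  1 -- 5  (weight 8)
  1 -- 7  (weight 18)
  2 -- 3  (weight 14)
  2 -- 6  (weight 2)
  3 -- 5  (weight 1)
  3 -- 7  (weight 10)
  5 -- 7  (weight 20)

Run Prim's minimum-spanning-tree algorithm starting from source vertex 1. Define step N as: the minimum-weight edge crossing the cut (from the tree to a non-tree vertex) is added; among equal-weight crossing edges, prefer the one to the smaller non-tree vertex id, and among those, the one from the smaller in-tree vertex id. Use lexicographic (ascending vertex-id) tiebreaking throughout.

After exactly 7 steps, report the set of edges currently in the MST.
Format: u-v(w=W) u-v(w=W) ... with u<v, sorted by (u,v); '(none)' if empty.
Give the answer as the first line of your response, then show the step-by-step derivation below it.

0-4(w=4) 0-7(w=12) 1-5(w=8) 2-3(w=14) 2-6(w=2) 3-5(w=1) 3-7(w=10)

step 1: add edge 1-5 (w=8); MST = {1-5(w=8)}
step 2: add edge 3-5 (w=1); MST = {1-5(w=8) 3-5(w=1)}
step 3: add edge 3-7 (w=10); MST = {1-5(w=8) 3-5(w=1) 3-7(w=10)}
step 4: add edge 0-7 (w=12); MST = {0-7(w=12) 1-5(w=8) 3-5(w=1) 3-7(w=10)}
step 5: add edge 0-4 (w=4); MST = {0-4(w=4) 0-7(w=12) 1-5(w=8) 3-5(w=1) 3-7(w=10)}
step 6: add edge 2-3 (w=14); MST = {0-4(w=4) 0-7(w=12) 1-5(w=8) 2-3(w=14) 3-5(w=1) 3-7(w=10)}
step 7: add edge 2-6 (w=2); MST = {0-4(w=4) 0-7(w=12) 1-5(w=8) 2-3(w=14) 2-6(w=2) 3-5(w=1) 3-7(w=10)}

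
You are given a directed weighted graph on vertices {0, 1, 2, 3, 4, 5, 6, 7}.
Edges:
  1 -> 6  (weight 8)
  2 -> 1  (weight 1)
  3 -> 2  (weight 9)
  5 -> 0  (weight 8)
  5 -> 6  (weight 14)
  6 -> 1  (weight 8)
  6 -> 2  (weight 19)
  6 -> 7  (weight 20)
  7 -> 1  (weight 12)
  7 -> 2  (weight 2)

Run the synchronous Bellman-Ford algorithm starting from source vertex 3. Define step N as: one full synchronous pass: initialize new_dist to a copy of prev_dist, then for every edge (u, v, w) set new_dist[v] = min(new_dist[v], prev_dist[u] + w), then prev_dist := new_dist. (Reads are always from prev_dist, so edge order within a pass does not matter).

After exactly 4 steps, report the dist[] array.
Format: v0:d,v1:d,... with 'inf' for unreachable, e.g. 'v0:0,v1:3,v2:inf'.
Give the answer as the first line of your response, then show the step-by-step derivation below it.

v0:inf,v1:10,v2:9,v3:0,v4:inf,v5:inf,v6:18,v7:38

step 1: dist = v0:inf,v1:inf,v2:9,v3:0,v4:inf,v5:inf,v6:inf,v7:inf
step 2: dist = v0:inf,v1:10,v2:9,v3:0,v4:inf,v5:inf,v6:inf,v7:inf
step 3: dist = v0:inf,v1:10,v2:9,v3:0,v4:inf,v5:inf,v6:18,v7:inf
step 4: dist = v0:inf,v1:10,v2:9,v3:0,v4:inf,v5:inf,v6:18,v7:38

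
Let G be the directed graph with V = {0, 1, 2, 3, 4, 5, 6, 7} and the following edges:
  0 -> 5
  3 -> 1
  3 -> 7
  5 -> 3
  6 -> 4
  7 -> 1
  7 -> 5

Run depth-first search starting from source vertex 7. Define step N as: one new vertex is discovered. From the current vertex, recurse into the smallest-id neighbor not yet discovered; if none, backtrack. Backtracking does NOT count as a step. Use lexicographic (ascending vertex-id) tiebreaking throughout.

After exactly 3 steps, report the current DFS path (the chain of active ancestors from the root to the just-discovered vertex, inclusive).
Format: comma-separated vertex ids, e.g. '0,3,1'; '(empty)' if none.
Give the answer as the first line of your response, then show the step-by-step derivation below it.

7,5

step 1: discover 7; path=7; order=7
step 2: discover 1; path=7>1; order=7,1
step 3: discover 5; path=7>5; order=7,1,5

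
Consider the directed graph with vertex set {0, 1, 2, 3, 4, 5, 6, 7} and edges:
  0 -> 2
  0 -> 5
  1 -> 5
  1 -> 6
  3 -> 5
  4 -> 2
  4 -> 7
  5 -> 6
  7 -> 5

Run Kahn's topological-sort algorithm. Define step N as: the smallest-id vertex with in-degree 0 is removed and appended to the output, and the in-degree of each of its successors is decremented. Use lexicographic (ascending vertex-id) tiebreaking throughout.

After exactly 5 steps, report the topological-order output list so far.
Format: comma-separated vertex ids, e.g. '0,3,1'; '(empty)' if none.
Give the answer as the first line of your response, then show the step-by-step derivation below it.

0,1,3,4,2

step 1: output 0; order=[0]; indeg=(0,0,1,0,0,3,2,1)
step 2: output 1; order=[0,1]; indeg=(0,0,1,0,0,2,1,1)
step 3: output 3; order=[0,1,3]; indeg=(0,0,1,0,0,1,1,1)
step 4: output 4; order=[0,1,3,4]; indeg=(0,0,0,0,0,1,1,0)
step 5: output 2; order=[0,1,3,4,2]; indeg=(0,0,0,0,0,1,1,0)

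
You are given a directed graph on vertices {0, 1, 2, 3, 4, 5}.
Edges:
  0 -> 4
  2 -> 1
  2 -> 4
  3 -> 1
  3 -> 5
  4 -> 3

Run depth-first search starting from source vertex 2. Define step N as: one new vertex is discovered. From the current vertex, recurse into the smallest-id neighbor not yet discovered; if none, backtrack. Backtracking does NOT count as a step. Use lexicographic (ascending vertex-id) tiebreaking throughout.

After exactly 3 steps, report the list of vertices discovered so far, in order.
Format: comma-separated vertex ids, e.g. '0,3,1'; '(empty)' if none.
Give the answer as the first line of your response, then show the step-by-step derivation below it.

2,1,4

step 1: discover 2; path=2; order=2
step 2: discover 1; path=2>1; order=2,1
step 3: discover 4; path=2>4; order=2,1,4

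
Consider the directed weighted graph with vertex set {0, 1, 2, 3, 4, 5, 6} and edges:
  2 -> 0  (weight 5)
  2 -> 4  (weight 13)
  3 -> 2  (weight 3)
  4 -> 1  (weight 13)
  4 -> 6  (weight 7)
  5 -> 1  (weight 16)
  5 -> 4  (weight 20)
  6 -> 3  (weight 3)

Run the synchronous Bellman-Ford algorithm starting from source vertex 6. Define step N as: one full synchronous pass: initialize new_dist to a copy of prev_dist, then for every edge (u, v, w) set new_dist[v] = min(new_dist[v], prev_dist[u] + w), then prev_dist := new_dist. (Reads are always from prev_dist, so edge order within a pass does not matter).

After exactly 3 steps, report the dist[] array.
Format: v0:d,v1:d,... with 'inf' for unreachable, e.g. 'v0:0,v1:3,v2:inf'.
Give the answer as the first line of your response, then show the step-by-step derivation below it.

v0:11,v1:inf,v2:6,v3:3,v4:19,v5:inf,v6:0

step 1: dist = v0:inf,v1:inf,v2:inf,v3:3,v4:inf,v5:inf,v6:0
step 2: dist = v0:inf,v1:inf,v2:6,v3:3,v4:inf,v5:inf,v6:0
step 3: dist = v0:11,v1:inf,v2:6,v3:3,v4:19,v5:inf,v6:0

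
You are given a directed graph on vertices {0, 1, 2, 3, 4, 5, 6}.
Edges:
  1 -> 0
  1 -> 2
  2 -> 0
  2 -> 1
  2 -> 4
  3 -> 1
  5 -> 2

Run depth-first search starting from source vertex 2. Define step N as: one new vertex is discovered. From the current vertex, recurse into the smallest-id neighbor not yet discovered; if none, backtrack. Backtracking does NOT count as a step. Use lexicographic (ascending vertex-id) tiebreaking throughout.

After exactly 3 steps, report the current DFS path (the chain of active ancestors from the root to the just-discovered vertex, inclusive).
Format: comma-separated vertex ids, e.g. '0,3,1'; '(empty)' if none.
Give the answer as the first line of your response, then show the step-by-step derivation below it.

2,1

step 1: discover 2; path=2; order=2
step 2: discover 0; path=2>0; order=2,0
step 3: discover 1; path=2>1; order=2,0,1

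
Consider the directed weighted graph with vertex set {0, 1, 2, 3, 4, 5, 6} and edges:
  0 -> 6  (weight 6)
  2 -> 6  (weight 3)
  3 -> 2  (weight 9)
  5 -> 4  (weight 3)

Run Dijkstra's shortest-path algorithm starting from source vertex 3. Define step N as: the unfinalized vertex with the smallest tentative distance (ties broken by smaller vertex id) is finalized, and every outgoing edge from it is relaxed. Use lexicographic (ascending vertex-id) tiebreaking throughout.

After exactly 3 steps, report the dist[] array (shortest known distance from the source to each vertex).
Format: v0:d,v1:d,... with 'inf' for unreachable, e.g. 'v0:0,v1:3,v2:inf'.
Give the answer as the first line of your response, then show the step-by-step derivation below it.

v0:inf,v1:inf,v2:9,v3:0,v4:inf,v5:inf,v6:12

step 1: dist = v0:inf,v1:inf,v2:9,v3:0,v4:inf,v5:inf,v6:inf
step 2: dist = v0:inf,v1:inf,v2:9,v3:0,v4:inf,v5:inf,v6:12
step 3: dist = v0:inf,v1:inf,v2:9,v3:0,v4:inf,v5:inf,v6:12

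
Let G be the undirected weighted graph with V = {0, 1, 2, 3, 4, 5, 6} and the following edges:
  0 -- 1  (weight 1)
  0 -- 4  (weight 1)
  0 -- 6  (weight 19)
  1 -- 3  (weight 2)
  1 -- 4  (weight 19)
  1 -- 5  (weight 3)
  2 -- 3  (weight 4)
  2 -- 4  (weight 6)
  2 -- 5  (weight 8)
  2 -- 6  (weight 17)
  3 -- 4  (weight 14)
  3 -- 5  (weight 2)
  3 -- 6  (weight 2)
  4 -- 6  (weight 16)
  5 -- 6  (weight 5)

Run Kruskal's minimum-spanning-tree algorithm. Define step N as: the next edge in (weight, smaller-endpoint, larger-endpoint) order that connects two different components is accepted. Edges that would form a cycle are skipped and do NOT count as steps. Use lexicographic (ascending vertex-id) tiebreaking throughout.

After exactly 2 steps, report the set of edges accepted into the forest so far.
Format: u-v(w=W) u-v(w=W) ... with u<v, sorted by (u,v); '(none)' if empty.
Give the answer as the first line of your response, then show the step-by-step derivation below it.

0-1(w=1) 0-4(w=1)

step 1: add edge 0-1 (w=1); MST = {0-1(w=1)}
step 2: add edge 0-4 (w=1); MST = {0-1(w=1) 0-4(w=1)}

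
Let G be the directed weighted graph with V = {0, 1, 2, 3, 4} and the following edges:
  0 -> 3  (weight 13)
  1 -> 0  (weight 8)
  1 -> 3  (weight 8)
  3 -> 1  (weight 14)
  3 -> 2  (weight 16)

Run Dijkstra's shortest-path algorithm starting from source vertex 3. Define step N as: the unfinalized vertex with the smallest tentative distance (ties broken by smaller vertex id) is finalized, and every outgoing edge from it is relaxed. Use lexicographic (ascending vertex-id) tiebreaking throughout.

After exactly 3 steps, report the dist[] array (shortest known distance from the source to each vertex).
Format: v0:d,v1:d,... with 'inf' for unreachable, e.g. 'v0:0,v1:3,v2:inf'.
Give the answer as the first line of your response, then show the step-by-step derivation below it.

v0:22,v1:14,v2:16,v3:0,v4:inf

step 1: dist = v0:inf,v1:14,v2:16,v3:0,v4:inf
step 2: dist = v0:22,v1:14,v2:16,v3:0,v4:inf
step 3: dist = v0:22,v1:14,v2:16,v3:0,v4:inf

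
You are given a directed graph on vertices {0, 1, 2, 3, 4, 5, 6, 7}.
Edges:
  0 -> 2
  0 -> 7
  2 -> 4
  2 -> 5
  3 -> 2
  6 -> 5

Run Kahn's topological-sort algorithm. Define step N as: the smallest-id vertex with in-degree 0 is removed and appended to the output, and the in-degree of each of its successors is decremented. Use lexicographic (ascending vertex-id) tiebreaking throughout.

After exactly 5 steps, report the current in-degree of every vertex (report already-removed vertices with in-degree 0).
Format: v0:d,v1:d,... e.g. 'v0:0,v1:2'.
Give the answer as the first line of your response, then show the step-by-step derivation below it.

v0:0,v1:0,v2:0,v3:0,v4:0,v5:1,v6:0,v7:0

step 1: output 0; order=[0]; indeg=(0,0,1,0,1,2,0,0)
step 2: output 1; order=[0,1]; indeg=(0,0,1,0,1,2,0,0)
step 3: output 3; order=[0,1,3]; indeg=(0,0,0,0,1,2,0,0)
step 4: output 2; order=[0,1,3,2]; indeg=(0,0,0,0,0,1,0,0)
step 5: output 4; order=[0,1,3,2,4]; indeg=(0,0,0,0,0,1,0,0)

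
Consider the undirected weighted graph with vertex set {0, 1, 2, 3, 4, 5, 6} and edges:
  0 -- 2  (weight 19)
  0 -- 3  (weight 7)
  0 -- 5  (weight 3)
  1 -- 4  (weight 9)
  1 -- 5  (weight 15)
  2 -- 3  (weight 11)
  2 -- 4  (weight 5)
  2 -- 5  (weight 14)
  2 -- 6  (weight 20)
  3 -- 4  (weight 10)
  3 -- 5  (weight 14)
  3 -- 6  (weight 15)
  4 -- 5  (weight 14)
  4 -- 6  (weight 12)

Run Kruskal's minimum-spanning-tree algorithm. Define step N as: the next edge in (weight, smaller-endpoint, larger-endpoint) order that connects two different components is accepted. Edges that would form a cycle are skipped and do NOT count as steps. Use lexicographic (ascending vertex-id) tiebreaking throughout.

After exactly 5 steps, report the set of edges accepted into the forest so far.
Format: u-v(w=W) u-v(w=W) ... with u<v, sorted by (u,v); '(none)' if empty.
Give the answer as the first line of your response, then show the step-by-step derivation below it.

0-3(w=7) 0-5(w=3) 1-4(w=9) 2-4(w=5) 3-4(w=10)

step 1: add edge 0-5 (w=3); MST = {0-5(w=3)}
step 2: add edge 2-4 (w=5); MST = {0-5(w=3) 2-4(w=5)}
step 3: add edge 0-3 (w=7); MST = {0-3(w=7) 0-5(w=3) 2-4(w=5)}
step 4: add edge 1-4 (w=9); MST = {0-3(w=7) 0-5(w=3) 1-4(w=9) 2-4(w=5)}
step 5: add edge 3-4 (w=10); MST = {0-3(w=7) 0-5(w=3) 1-4(w=9) 2-4(w=5) 3-4(w=10)}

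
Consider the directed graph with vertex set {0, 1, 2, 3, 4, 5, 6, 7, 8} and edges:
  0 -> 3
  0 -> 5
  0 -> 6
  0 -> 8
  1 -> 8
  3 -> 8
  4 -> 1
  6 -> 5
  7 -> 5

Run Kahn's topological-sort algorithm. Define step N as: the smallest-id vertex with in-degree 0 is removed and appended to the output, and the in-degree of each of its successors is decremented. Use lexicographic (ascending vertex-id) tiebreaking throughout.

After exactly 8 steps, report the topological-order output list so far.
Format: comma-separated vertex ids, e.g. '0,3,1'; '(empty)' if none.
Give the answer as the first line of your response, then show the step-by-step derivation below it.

0,2,3,4,1,6,7,5

step 1: output 0; order=[0]; indeg=(0,1,0,0,0,2,0,0,2)
step 2: output 2; order=[0,2]; indeg=(0,1,0,0,0,2,0,0,2)
step 3: output 3; order=[0,2,3]; indeg=(0,1,0,0,0,2,0,0,1)
step 4: output 4; order=[0,2,3,4]; indeg=(0,0,0,0,0,2,0,0,1)
step 5: output 1; order=[0,2,3,4,1]; indeg=(0,0,0,0,0,2,0,0,0)
step 6: output 6; order=[0,2,3,4,1,6]; indeg=(0,0,0,0,0,1,0,0,0)
step 7: output 7; order=[0,2,3,4,1,6,7]; indeg=(0,0,0,0,0,0,0,0,0)
step 8: output 5; order=[0,2,3,4,1,6,7,5]; indeg=(0,0,0,0,0,0,0,0,0)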